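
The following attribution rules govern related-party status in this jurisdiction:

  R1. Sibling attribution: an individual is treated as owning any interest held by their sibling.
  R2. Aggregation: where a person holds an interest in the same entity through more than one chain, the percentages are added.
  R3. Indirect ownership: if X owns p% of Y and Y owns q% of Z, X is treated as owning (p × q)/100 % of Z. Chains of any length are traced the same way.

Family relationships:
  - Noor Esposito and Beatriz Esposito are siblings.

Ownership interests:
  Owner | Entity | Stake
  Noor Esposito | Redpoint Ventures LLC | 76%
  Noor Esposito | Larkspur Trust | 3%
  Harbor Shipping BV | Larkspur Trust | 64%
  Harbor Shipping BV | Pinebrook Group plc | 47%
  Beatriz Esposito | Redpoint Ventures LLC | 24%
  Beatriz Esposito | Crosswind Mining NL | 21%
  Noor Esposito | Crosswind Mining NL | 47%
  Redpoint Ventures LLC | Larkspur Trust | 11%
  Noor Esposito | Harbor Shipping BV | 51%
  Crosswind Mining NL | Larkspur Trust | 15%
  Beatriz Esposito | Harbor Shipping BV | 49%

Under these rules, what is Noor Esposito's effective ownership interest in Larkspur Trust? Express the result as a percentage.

By sibling attribution (R1), Noor Esposito is treated as also owning Beatriz Esposito's interest in Harbor Shipping BV, giving 51% + 49% = 100%.
By sibling attribution (R1), Noor Esposito is treated as also owning Beatriz Esposito's interest in Redpoint Ventures LLC, giving 76% + 24% = 100%.
By sibling attribution (R1), Noor Esposito is treated as also owning Beatriz Esposito's interest in Crosswind Mining NL, giving 47% + 21% = 68%.
Chain via Harbor Shipping BV (R3): 100% × 64% = 64% of Larkspur Trust.
Chain via Redpoint Ventures LLC (R3): 100% × 11% = 11% of Larkspur Trust.
Chain via Crosswind Mining NL (R3): 68% × 15% = 10.2% of Larkspur Trust.
Direct interest in Larkspur Trust: 3%.
Aggregating (R2): 64% + 11% + 10.2% + 3% = 88.2%.

88.2%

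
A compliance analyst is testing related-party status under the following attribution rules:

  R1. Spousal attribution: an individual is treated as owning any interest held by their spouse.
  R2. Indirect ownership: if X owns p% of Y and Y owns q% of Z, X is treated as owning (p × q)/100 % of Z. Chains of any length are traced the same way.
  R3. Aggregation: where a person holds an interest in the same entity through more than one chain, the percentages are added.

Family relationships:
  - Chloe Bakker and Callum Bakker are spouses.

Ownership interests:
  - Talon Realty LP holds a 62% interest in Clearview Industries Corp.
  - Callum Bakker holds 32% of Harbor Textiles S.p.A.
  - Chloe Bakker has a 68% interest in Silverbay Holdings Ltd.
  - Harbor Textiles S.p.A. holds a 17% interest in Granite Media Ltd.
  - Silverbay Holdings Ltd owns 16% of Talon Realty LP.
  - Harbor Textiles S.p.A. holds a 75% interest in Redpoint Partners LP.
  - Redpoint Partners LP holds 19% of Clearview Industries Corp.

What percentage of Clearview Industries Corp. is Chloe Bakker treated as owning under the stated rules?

By spousal attribution (R1), Chloe Bakker is treated as owning Callum Bakker's 32% interest in Harbor Textiles S.p.A.
Chain via Silverbay Holdings Ltd → Talon Realty LP (R2): 68% × 16% × 62% = 6.7456% of Clearview Industries Corp.
Chain via Harbor Textiles S.p.A. → Redpoint Partners LP (R2): 32% × 75% × 19% = 4.56% of Clearview Industries Corp.
Aggregating (R3): 6.7456% + 4.56% = 11.3056%.

11.3056%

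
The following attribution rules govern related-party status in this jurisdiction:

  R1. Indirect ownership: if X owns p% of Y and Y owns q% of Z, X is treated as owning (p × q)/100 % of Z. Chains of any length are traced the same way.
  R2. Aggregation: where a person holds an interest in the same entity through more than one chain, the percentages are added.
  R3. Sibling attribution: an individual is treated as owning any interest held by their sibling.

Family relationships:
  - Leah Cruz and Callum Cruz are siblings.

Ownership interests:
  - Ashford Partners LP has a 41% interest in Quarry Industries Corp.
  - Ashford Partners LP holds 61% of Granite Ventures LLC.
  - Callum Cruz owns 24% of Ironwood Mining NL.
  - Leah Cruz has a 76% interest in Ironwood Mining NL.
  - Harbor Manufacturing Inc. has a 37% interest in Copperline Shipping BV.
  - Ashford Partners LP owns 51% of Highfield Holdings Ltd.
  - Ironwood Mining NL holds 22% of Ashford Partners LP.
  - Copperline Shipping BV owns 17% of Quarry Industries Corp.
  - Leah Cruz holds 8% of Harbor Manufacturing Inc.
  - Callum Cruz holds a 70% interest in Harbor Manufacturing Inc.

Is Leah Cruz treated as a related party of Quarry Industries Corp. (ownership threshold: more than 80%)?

By sibling attribution (R3), Leah Cruz is treated as also owning Callum Cruz's interest in Harbor Manufacturing Inc, giving 8% + 70% = 78%.
By sibling attribution (R3), Leah Cruz is treated as also owning Callum Cruz's interest in Ironwood Mining NL, giving 76% + 24% = 100%.
Chain via Harbor Manufacturing Inc. → Copperline Shipping BV (R1): 78% × 37% × 17% = 4.9062% of Quarry Industries Corp.
Chain via Ironwood Mining NL → Ashford Partners LP (R1): 100% × 22% × 41% = 9.02% of Quarry Industries Corp.
Aggregating (R2): 4.9062% + 9.02% = 13.9262%.
13.9262% does not exceed the 80% threshold, so Leah is not a related party to Quarry Industries Corp.

No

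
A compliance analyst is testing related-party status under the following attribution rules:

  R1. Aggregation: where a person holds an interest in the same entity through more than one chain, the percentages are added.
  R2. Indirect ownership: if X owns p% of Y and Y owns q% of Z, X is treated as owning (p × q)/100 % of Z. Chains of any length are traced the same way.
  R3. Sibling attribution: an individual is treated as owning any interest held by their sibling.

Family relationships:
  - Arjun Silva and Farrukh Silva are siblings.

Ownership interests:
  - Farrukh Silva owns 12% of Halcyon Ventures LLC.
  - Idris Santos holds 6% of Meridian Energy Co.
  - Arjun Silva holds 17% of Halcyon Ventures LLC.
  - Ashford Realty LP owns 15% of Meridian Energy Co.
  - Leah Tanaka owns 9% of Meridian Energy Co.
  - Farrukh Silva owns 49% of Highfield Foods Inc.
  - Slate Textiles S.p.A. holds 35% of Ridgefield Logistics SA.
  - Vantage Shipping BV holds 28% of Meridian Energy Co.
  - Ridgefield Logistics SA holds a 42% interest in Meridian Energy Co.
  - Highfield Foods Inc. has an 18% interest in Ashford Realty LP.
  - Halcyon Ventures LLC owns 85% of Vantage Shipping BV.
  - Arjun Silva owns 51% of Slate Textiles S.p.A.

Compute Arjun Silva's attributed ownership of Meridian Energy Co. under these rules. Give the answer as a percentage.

15.722%

By sibling attribution (R3), Arjun Silva is treated as also owning Farrukh Silva's interest in Halcyon Ventures LLC, giving 17% + 12% = 29%.
By sibling attribution (R3), Arjun Silva is treated as owning Farrukh Silva's 49% interest in Highfield Foods Inc.
Chain via Halcyon Ventures LLC → Vantage Shipping BV (R2): 29% × 85% × 28% = 6.902% of Meridian Energy Co.
Chain via Slate Textiles S.p.A. → Ridgefield Logistics SA (R2): 51% × 35% × 42% = 7.497% of Meridian Energy Co.
Chain via Highfield Foods Inc. → Ashford Realty LP (R2): 49% × 18% × 15% = 1.323% of Meridian Energy Co.
Aggregating (R1): 6.902% + 7.497% + 1.323% = 15.722%.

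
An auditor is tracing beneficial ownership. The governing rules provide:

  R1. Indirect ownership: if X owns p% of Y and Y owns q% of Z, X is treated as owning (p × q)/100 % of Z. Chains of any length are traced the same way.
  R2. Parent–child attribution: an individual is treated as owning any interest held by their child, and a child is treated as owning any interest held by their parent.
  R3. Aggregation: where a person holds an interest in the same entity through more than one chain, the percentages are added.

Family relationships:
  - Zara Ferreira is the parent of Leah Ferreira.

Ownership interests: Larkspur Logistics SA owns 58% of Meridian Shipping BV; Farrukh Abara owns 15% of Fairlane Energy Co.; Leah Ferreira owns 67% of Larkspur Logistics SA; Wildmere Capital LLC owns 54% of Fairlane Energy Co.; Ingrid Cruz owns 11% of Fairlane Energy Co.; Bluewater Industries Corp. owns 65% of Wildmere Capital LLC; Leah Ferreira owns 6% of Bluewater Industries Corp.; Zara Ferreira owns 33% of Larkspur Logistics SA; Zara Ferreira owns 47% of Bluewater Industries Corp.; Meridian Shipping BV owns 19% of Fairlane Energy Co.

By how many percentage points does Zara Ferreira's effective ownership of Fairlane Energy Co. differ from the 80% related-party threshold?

By parent–child attribution (R2), Zara Ferreira is treated as also owning Leah Ferreira's interest in Larkspur Logistics SA, giving 33% + 67% = 100%.
By parent–child attribution (R2), Zara Ferreira is treated as also owning Leah Ferreira's interest in Bluewater Industries Corp, giving 47% + 6% = 53%.
Chain via Larkspur Logistics SA → Meridian Shipping BV (R1): 100% × 58% × 19% = 11.02% of Fairlane Energy Co.
Chain via Bluewater Industries Corp. → Wildmere Capital LLC (R1): 53% × 65% × 54% = 18.603% of Fairlane Energy Co.
Aggregating (R3): 11.02% + 18.603% = 29.623%.
29.623% falls short of the 80% threshold by 50.377 percentage points.

50.377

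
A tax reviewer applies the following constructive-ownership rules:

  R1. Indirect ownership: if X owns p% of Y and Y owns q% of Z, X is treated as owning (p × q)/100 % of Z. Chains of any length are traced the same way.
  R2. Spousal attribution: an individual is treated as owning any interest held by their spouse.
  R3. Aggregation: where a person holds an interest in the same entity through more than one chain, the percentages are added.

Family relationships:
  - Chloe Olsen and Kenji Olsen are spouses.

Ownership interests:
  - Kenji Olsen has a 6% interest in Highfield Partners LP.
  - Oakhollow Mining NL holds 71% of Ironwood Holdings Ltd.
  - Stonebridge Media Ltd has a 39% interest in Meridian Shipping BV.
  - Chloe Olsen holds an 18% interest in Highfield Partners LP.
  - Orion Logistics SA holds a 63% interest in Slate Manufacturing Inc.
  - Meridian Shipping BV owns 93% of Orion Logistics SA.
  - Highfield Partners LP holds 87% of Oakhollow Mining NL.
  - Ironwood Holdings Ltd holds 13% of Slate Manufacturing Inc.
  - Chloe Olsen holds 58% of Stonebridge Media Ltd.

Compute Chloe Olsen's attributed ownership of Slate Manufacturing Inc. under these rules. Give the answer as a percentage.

15.180282%

By spousal attribution (R2), Chloe Olsen is treated as also owning Kenji Olsen's interest in Highfield Partners LP, giving 18% + 6% = 24%.
Chain via Stonebridge Media Ltd → Meridian Shipping BV → Orion Logistics SA (R1): 58% × 39% × 93% × 63% = 13.253058% of Slate Manufacturing Inc.
Chain via Highfield Partners LP → Oakhollow Mining NL → Ironwood Holdings Ltd (R1): 24% × 87% × 71% × 13% = 1.927224% of Slate Manufacturing Inc.
Aggregating (R3): 13.253058% + 1.927224% = 15.180282%.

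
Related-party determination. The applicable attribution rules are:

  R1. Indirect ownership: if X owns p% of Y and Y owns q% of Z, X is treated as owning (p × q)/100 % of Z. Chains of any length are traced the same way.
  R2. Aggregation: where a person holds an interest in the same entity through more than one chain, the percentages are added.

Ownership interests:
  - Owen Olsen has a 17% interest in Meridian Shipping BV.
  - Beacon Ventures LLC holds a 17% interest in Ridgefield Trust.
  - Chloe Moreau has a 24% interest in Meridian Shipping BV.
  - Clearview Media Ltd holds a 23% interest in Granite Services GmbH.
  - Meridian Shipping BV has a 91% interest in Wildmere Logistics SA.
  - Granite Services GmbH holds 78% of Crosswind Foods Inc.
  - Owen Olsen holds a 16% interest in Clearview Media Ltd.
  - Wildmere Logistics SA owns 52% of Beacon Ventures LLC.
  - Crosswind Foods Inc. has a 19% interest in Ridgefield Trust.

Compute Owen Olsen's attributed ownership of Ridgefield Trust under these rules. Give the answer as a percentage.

1.912924%

Chain via Clearview Media Ltd → Granite Services GmbH → Crosswind Foods Inc. (R1): 16% × 23% × 78% × 19% = 0.545376% of Ridgefield Trust.
Chain via Meridian Shipping BV → Wildmere Logistics SA → Beacon Ventures LLC (R1): 17% × 91% × 52% × 17% = 1.367548% of Ridgefield Trust.
Aggregating (R2): 0.545376% + 1.367548% = 1.912924%.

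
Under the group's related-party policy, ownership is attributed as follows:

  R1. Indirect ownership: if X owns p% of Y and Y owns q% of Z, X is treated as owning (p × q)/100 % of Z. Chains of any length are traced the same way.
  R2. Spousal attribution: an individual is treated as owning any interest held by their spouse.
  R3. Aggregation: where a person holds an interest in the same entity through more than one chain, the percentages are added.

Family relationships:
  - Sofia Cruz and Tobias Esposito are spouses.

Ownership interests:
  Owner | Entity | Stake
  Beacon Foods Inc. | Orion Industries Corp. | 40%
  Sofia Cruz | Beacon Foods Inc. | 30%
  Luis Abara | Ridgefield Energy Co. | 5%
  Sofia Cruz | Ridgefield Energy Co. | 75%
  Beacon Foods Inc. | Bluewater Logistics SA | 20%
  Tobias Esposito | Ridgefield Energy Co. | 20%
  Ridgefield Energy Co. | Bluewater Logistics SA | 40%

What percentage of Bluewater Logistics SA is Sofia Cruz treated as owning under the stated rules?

44%

By spousal attribution (R2), Sofia Cruz is treated as also owning Tobias Esposito's interest in Ridgefield Energy Co, giving 75% + 20% = 95%.
Chain via Ridgefield Energy Co. (R1): 95% × 40% = 38% of Bluewater Logistics SA.
Chain via Beacon Foods Inc. (R1): 30% × 20% = 6% of Bluewater Logistics SA.
Aggregating (R3): 38% + 6% = 44%.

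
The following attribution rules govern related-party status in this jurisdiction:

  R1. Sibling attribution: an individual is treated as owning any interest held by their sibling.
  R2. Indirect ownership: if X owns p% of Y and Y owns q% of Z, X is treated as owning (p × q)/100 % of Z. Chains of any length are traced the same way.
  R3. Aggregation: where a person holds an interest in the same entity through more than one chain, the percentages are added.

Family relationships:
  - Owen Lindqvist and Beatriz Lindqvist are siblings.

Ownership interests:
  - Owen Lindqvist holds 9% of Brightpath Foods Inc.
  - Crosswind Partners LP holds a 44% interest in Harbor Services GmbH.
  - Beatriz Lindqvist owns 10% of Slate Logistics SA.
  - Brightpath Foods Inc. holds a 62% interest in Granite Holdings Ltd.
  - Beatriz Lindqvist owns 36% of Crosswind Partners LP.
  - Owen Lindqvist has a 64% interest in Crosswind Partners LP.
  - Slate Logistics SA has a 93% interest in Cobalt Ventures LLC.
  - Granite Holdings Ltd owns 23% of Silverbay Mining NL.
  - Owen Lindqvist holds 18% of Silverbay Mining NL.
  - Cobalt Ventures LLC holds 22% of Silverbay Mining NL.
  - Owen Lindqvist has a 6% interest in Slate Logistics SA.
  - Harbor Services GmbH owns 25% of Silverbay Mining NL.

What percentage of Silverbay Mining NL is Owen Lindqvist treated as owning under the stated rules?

By sibling attribution (R1), Owen Lindqvist is treated as also owning Beatriz Lindqvist's interest in Crosswind Partners LP, giving 64% + 36% = 100%.
By sibling attribution (R1), Owen Lindqvist is treated as also owning Beatriz Lindqvist's interest in Slate Logistics SA, giving 6% + 10% = 16%.
Chain via Crosswind Partners LP → Harbor Services GmbH (R2): 100% × 44% × 25% = 11% of Silverbay Mining NL.
Chain via Slate Logistics SA → Cobalt Ventures LLC (R2): 16% × 93% × 22% = 3.2736% of Silverbay Mining NL.
Chain via Brightpath Foods Inc. → Granite Holdings Ltd (R2): 9% × 62% × 23% = 1.2834% of Silverbay Mining NL.
Direct interest in Silverbay Mining NL: 18%.
Aggregating (R3): 11% + 3.2736% + 1.2834% + 18% = 33.557%.

33.557%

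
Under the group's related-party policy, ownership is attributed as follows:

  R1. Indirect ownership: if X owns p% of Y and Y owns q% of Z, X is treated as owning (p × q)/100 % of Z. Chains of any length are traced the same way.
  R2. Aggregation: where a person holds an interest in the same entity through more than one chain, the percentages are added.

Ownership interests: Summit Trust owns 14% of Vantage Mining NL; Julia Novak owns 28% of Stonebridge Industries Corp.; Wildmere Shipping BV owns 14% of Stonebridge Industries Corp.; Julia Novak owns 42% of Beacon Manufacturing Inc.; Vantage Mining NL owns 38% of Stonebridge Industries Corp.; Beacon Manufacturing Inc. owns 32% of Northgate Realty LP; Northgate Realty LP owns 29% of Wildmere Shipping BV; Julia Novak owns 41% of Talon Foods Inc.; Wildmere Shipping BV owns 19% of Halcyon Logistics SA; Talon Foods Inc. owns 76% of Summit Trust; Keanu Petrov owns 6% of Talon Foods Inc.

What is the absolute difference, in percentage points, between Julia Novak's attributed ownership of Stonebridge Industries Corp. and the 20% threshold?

10.203376

Chain via Beacon Manufacturing Inc. → Northgate Realty LP → Wildmere Shipping BV (R1): 42% × 32% × 29% × 14% = 0.545664% of Stonebridge Industries Corp.
Chain via Talon Foods Inc. → Summit Trust → Vantage Mining NL (R1): 41% × 76% × 14% × 38% = 1.657712% of Stonebridge Industries Corp.
Direct interest in Stonebridge Industries Corp: 28%.
Aggregating (R2): 0.545664% + 1.657712% + 28% = 30.203376%.
30.203376% exceeds the 20% threshold by 10.203376 percentage points.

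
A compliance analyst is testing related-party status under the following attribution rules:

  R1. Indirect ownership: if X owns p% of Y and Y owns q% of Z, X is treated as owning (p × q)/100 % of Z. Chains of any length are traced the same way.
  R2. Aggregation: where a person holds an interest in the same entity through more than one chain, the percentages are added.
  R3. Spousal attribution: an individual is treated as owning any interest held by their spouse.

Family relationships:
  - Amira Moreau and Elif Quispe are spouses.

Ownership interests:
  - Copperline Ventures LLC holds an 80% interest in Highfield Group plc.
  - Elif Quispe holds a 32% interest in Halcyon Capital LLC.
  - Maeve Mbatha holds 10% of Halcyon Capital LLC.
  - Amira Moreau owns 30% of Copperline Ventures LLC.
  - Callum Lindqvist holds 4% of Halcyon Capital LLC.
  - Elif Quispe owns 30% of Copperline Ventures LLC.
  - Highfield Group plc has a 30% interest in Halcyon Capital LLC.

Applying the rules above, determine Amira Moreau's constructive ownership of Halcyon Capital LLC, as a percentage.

46.4%

By spousal attribution (R3), Amira Moreau is treated as also owning Elif Quispe's interest in Copperline Ventures LLC, giving 30% + 30% = 60%.
By spousal attribution (R3), Amira Moreau is treated as owning Elif Quispe's 32% interest in Halcyon Capital LLC.
Chain via Copperline Ventures LLC → Highfield Group plc (R1): 60% × 80% × 30% = 14.4% of Halcyon Capital LLC.
Direct interest in Halcyon Capital LLC: 32%.
Aggregating (R2): 14.4% + 32% = 46.4%.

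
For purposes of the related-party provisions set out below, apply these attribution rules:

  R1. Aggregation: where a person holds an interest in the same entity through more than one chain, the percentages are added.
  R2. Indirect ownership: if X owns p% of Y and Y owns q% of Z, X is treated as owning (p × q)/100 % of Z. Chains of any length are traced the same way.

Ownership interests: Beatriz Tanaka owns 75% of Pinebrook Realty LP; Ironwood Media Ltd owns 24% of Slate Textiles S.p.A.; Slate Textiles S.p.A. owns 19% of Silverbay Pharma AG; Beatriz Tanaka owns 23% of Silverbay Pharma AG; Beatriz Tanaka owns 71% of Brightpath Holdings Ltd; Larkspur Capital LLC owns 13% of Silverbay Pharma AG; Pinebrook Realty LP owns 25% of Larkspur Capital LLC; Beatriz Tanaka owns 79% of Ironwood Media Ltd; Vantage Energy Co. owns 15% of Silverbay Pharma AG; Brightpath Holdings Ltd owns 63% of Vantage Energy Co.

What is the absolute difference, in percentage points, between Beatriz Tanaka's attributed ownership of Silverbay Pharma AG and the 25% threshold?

10.7494

Chain via Ironwood Media Ltd → Slate Textiles S.p.A. (R2): 79% × 24% × 19% = 3.6024% of Silverbay Pharma AG.
Chain via Brightpath Holdings Ltd → Vantage Energy Co. (R2): 71% × 63% × 15% = 6.7095% of Silverbay Pharma AG.
Chain via Pinebrook Realty LP → Larkspur Capital LLC (R2): 75% × 25% × 13% = 2.4375% of Silverbay Pharma AG.
Direct interest in Silverbay Pharma AG: 23%.
Aggregating (R1): 3.6024% + 6.7095% + 2.4375% + 23% = 35.7494%.
35.7494% exceeds the 25% threshold by 10.7494 percentage points.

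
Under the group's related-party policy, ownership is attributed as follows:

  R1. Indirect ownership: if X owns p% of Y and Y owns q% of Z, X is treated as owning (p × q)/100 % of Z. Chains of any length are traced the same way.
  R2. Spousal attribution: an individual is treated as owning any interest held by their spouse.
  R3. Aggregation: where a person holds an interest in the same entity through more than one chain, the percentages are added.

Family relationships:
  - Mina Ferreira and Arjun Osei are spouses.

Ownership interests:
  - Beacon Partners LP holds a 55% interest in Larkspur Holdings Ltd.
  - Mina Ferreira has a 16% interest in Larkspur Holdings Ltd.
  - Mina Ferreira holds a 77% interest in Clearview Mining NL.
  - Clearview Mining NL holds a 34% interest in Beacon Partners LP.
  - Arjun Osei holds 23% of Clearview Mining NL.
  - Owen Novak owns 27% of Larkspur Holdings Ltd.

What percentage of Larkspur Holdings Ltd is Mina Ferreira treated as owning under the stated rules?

34.7%

By spousal attribution (R2), Mina Ferreira is treated as also owning Arjun Osei's interest in Clearview Mining NL, giving 77% + 23% = 100%.
Chain via Clearview Mining NL → Beacon Partners LP (R1): 100% × 34% × 55% = 18.7% of Larkspur Holdings Ltd.
Direct interest in Larkspur Holdings Ltd: 16%.
Aggregating (R3): 18.7% + 16% = 34.7%.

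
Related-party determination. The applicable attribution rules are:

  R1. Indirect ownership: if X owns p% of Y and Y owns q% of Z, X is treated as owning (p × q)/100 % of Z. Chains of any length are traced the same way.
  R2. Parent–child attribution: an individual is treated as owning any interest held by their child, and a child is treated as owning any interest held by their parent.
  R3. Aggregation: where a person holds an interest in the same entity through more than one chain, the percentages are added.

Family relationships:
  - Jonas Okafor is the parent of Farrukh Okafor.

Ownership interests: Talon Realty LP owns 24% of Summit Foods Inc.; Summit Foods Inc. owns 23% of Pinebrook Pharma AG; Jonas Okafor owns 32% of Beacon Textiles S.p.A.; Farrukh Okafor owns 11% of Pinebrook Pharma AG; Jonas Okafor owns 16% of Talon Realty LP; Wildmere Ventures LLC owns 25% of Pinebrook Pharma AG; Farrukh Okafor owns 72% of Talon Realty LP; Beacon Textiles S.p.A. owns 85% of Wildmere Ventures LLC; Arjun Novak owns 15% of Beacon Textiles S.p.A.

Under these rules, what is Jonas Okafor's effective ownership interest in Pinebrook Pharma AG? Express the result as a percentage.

22.6576%

By parent–child attribution (R2), Jonas Okafor is treated as also owning Farrukh Okafor's interest in Talon Realty LP, giving 16% + 72% = 88%.
By parent–child attribution (R2), Jonas Okafor is treated as owning Farrukh Okafor's 11% interest in Pinebrook Pharma AG.
Chain via Beacon Textiles S.p.A. → Wildmere Ventures LLC (R1): 32% × 85% × 25% = 6.8% of Pinebrook Pharma AG.
Chain via Talon Realty LP → Summit Foods Inc. (R1): 88% × 24% × 23% = 4.8576% of Pinebrook Pharma AG.
Direct interest in Pinebrook Pharma AG: 11%.
Aggregating (R3): 6.8% + 4.8576% + 11% = 22.6576%.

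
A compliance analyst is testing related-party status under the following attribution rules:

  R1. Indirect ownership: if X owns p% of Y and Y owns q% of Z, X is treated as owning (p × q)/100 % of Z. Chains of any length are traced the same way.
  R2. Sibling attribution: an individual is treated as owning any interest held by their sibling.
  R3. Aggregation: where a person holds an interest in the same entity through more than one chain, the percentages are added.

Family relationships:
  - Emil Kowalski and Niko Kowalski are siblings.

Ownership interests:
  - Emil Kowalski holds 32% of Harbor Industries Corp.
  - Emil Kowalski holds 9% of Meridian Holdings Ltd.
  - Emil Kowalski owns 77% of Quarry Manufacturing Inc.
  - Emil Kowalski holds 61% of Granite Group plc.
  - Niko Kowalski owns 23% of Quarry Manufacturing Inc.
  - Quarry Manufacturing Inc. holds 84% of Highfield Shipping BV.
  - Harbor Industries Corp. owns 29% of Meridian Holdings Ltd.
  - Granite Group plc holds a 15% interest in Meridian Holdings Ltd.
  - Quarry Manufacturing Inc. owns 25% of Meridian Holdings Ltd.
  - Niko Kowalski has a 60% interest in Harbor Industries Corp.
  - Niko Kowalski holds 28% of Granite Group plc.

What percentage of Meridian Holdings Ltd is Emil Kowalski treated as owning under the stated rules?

By sibling attribution (R2), Emil Kowalski is treated as also owning Niko Kowalski's interest in Harbor Industries Corp, giving 32% + 60% = 92%.
By sibling attribution (R2), Emil Kowalski is treated as also owning Niko Kowalski's interest in Quarry Manufacturing Inc, giving 77% + 23% = 100%.
By sibling attribution (R2), Emil Kowalski is treated as also owning Niko Kowalski's interest in Granite Group plc, giving 61% + 28% = 89%.
Chain via Harbor Industries Corp. (R1): 92% × 29% = 26.68% of Meridian Holdings Ltd.
Chain via Quarry Manufacturing Inc. (R1): 100% × 25% = 25% of Meridian Holdings Ltd.
Chain via Granite Group plc (R1): 89% × 15% = 13.35% of Meridian Holdings Ltd.
Direct interest in Meridian Holdings Ltd: 9%.
Aggregating (R3): 26.68% + 25% + 13.35% + 9% = 74.03%.

74.03%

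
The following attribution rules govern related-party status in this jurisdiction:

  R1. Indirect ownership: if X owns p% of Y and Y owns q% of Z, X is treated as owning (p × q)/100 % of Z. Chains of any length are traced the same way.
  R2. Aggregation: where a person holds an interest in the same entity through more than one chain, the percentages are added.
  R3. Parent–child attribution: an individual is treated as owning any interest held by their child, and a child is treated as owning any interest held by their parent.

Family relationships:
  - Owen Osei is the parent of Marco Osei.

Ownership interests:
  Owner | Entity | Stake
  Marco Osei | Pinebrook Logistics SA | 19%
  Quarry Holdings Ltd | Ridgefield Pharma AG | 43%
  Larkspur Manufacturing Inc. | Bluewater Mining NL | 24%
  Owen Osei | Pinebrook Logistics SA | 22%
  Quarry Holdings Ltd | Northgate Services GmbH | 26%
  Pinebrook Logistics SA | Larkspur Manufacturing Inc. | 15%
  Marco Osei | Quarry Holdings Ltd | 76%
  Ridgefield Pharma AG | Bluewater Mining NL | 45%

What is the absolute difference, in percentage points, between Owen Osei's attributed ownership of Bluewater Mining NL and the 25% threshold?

By parent–child attribution (R3), Owen Osei is treated as also owning Marco Osei's interest in Pinebrook Logistics SA, giving 22% + 19% = 41%.
By parent–child attribution (R3), Owen Osei is treated as owning Marco Osei's 76% interest in Quarry Holdings Ltd.
Chain via Pinebrook Logistics SA → Larkspur Manufacturing Inc. (R1): 41% × 15% × 24% = 1.476% of Bluewater Mining NL.
Chain via Quarry Holdings Ltd → Ridgefield Pharma AG (R1): 76% × 43% × 45% = 14.706% of Bluewater Mining NL.
Aggregating (R2): 1.476% + 14.706% = 16.182%.
16.182% falls short of the 25% threshold by 8.818 percentage points.

8.818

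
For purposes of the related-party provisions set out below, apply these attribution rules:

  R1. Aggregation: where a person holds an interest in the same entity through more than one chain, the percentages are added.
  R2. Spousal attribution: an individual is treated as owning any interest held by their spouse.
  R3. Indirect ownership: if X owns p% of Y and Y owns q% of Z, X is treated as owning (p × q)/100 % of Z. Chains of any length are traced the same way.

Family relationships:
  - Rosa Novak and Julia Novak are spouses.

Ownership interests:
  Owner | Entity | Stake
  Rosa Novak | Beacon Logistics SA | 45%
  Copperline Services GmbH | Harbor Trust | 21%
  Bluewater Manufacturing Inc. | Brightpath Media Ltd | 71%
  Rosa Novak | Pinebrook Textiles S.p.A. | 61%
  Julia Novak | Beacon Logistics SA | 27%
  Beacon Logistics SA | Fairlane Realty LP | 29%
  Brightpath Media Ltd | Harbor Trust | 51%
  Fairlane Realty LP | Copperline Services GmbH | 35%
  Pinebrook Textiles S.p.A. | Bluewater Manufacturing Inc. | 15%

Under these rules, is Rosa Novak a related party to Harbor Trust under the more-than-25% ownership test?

By spousal attribution (R2), Rosa Novak is treated as also owning Julia Novak's interest in Beacon Logistics SA, giving 45% + 27% = 72%.
Chain via Beacon Logistics SA → Fairlane Realty LP → Copperline Services GmbH (R3): 72% × 29% × 35% × 21% = 1.53468% of Harbor Trust.
Chain via Pinebrook Textiles S.p.A. → Bluewater Manufacturing Inc. → Brightpath Media Ltd (R3): 61% × 15% × 71% × 51% = 3.313215% of Harbor Trust.
Aggregating (R1): 1.53468% + 3.313215% = 4.847895%.
4.847895% does not exceed the 25% threshold, so Rosa is not a related party to Harbor Trust.

No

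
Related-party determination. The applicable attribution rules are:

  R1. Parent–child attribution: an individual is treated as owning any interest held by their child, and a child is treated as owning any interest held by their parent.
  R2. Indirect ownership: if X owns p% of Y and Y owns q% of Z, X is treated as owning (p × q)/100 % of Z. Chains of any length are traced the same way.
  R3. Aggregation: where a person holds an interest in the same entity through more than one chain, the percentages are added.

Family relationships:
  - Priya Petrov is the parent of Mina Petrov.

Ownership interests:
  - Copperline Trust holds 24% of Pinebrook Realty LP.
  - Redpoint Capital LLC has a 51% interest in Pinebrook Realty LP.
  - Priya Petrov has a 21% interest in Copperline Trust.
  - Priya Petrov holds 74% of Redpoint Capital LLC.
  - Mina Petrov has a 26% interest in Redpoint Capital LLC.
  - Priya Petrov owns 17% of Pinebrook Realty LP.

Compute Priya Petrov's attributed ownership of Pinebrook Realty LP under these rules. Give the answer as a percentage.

By parent–child attribution (R1), Priya Petrov is treated as also owning Mina Petrov's interest in Redpoint Capital LLC, giving 74% + 26% = 100%.
Chain via Copperline Trust (R2): 21% × 24% = 5.04% of Pinebrook Realty LP.
Chain via Redpoint Capital LLC (R2): 100% × 51% = 51% of Pinebrook Realty LP.
Direct interest in Pinebrook Realty LP: 17%.
Aggregating (R3): 5.04% + 51% + 17% = 73.04%.

73.04%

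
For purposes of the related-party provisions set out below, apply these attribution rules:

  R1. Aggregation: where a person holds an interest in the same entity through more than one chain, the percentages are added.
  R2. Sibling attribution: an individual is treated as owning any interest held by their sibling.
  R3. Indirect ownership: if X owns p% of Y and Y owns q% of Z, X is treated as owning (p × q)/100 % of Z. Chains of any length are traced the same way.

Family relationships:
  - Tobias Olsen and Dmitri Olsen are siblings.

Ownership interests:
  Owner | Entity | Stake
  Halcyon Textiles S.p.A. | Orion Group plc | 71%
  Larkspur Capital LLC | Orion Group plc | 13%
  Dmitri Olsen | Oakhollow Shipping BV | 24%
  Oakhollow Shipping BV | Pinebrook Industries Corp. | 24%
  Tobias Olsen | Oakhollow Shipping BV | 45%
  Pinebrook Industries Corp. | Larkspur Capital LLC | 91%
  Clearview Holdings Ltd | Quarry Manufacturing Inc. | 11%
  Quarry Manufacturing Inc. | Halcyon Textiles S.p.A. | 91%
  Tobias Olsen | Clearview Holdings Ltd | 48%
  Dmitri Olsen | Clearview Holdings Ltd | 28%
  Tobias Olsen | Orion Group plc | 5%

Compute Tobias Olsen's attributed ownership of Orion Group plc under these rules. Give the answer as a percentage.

12.360444%

By sibling attribution (R2), Tobias Olsen is treated as also owning Dmitri Olsen's interest in Oakhollow Shipping BV, giving 45% + 24% = 69%.
By sibling attribution (R2), Tobias Olsen is treated as also owning Dmitri Olsen's interest in Clearview Holdings Ltd, giving 48% + 28% = 76%.
Chain via Oakhollow Shipping BV → Pinebrook Industries Corp. → Larkspur Capital LLC (R3): 69% × 24% × 91% × 13% = 1.959048% of Orion Group plc.
Chain via Clearview Holdings Ltd → Quarry Manufacturing Inc. → Halcyon Textiles S.p.A. (R3): 76% × 11% × 91% × 71% = 5.401396% of Orion Group plc.
Direct interest in Orion Group plc: 5%.
Aggregating (R1): 1.959048% + 5.401396% + 5% = 12.360444%.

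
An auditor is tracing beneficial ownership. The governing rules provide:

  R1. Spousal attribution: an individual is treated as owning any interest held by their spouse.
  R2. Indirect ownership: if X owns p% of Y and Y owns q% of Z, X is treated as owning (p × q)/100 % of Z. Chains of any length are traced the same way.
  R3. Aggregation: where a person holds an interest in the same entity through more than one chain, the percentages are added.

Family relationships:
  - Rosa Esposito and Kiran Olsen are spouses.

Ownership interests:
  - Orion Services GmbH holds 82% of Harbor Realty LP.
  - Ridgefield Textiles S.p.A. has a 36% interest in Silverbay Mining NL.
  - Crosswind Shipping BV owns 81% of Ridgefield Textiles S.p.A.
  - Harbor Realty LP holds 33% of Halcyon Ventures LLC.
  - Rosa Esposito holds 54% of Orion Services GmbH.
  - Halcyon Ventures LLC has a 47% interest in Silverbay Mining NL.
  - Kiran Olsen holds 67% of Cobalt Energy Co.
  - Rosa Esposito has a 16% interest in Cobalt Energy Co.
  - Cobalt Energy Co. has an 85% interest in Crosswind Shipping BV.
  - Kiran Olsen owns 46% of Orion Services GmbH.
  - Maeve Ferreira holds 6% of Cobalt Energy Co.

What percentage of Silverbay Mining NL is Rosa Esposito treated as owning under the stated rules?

By spousal attribution (R1), Rosa Esposito is treated as also owning Kiran Olsen's interest in Cobalt Energy Co, giving 16% + 67% = 83%.
By spousal attribution (R1), Rosa Esposito is treated as also owning Kiran Olsen's interest in Orion Services GmbH, giving 54% + 46% = 100%.
Chain via Cobalt Energy Co. → Crosswind Shipping BV → Ridgefield Textiles S.p.A. (R2): 83% × 85% × 81% × 36% = 20.57238% of Silverbay Mining NL.
Chain via Orion Services GmbH → Harbor Realty LP → Halcyon Ventures LLC (R2): 100% × 82% × 33% × 47% = 12.7182% of Silverbay Mining NL.
Aggregating (R3): 20.57238% + 12.7182% = 33.29058%.

33.29058%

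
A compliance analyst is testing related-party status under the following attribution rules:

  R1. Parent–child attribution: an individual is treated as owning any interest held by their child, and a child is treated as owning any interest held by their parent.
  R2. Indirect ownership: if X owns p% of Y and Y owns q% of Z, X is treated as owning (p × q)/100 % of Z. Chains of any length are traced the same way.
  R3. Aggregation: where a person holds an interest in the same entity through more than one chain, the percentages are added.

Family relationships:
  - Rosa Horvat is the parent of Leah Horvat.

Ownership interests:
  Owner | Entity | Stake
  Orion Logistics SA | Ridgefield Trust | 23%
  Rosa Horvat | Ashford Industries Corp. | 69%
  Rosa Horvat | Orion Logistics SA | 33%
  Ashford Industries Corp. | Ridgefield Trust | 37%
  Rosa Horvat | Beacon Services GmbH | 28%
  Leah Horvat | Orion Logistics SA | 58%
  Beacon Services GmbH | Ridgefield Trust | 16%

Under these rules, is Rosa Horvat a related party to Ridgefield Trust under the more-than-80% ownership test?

By parent–child attribution (R1), Rosa Horvat is treated as also owning Leah Horvat's interest in Orion Logistics SA, giving 33% + 58% = 91%.
Chain via Ashford Industries Corp. (R2): 69% × 37% = 25.53% of Ridgefield Trust.
Chain via Orion Logistics SA (R2): 91% × 23% = 20.93% of Ridgefield Trust.
Chain via Beacon Services GmbH (R2): 28% × 16% = 4.48% of Ridgefield Trust.
Aggregating (R3): 25.53% + 20.93% + 4.48% = 50.94%.
50.94% does not exceed the 80% threshold, so Rosa is not a related party to Ridgefield Trust.

No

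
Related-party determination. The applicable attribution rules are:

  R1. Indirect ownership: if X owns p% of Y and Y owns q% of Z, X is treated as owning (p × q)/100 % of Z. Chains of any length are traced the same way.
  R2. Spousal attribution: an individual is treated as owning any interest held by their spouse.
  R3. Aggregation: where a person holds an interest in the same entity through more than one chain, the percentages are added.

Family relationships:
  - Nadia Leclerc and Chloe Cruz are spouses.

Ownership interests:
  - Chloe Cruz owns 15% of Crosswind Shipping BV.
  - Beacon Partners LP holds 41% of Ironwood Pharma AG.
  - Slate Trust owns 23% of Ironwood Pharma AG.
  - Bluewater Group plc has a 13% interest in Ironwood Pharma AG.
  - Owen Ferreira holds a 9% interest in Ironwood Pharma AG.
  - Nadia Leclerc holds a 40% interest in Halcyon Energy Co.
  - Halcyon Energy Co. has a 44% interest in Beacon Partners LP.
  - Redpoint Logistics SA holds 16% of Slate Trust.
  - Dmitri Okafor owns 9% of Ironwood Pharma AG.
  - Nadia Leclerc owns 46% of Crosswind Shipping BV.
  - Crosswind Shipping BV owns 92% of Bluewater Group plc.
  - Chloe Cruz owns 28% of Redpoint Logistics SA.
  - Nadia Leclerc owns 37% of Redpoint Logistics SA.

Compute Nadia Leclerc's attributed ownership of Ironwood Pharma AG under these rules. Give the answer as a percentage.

By spousal attribution (R2), Nadia Leclerc is treated as also owning Chloe Cruz's interest in Redpoint Logistics SA, giving 37% + 28% = 65%.
By spousal attribution (R2), Nadia Leclerc is treated as also owning Chloe Cruz's interest in Crosswind Shipping BV, giving 46% + 15% = 61%.
Chain via Halcyon Energy Co. → Beacon Partners LP (R1): 40% × 44% × 41% = 7.216% of Ironwood Pharma AG.
Chain via Redpoint Logistics SA → Slate Trust (R1): 65% × 16% × 23% = 2.392% of Ironwood Pharma AG.
Chain via Crosswind Shipping BV → Bluewater Group plc (R1): 61% × 92% × 13% = 7.2956% of Ironwood Pharma AG.
Aggregating (R3): 7.216% + 2.392% + 7.2956% = 16.9036%.

16.9036%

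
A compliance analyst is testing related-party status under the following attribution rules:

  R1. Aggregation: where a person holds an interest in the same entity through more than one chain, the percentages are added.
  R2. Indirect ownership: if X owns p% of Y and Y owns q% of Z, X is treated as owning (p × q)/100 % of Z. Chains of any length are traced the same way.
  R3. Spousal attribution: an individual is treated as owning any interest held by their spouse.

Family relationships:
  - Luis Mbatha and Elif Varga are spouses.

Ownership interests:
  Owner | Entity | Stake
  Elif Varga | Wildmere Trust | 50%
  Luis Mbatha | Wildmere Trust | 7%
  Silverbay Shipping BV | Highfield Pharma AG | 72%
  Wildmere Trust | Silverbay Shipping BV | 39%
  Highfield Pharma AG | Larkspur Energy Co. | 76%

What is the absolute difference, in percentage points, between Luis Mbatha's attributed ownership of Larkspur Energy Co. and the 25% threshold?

By spousal attribution (R3), Luis Mbatha is treated as also owning Elif Varga's interest in Wildmere Trust, giving 7% + 50% = 57%.
Chain via Wildmere Trust → Silverbay Shipping BV → Highfield Pharma AG (R2): 57% × 39% × 72% × 76% = 12.164256% of Larkspur Energy Co.
12.164256% falls short of the 25% threshold by 12.835744 percentage points.

12.835744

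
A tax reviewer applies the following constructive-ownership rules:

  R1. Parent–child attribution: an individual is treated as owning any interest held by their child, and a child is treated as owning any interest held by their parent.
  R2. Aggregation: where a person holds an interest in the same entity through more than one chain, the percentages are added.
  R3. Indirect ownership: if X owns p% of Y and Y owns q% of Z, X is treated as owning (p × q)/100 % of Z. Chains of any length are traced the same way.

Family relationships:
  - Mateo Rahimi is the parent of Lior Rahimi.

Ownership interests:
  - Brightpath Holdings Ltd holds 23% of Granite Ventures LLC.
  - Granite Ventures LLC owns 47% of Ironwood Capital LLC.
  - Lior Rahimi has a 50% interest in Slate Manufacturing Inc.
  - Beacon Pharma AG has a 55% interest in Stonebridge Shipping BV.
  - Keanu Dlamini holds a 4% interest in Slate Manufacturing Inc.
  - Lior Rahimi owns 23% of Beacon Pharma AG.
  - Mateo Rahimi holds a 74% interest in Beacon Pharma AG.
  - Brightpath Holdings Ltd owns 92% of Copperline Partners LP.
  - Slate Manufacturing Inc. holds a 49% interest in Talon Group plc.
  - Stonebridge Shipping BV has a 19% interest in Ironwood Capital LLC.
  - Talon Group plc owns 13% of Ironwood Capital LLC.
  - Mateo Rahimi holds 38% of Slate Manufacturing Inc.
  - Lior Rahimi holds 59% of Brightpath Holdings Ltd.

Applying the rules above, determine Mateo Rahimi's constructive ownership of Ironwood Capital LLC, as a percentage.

22.12%

By parent–child attribution (R1), Mateo Rahimi is treated as also owning Lior Rahimi's interest in Beacon Pharma AG, giving 74% + 23% = 97%.
By parent–child attribution (R1), Mateo Rahimi is treated as also owning Lior Rahimi's interest in Slate Manufacturing Inc, giving 38% + 50% = 88%.
By parent–child attribution (R1), Mateo Rahimi is treated as owning Lior Rahimi's 59% interest in Brightpath Holdings Ltd.
Chain via Beacon Pharma AG → Stonebridge Shipping BV (R3): 97% × 55% × 19% = 10.1365% of Ironwood Capital LLC.
Chain via Slate Manufacturing Inc. → Talon Group plc (R3): 88% × 49% × 13% = 5.6056% of Ironwood Capital LLC.
Chain via Brightpath Holdings Ltd → Granite Ventures LLC (R3): 59% × 23% × 47% = 6.3779% of Ironwood Capital LLC.
Aggregating (R2): 10.1365% + 5.6056% + 6.3779% = 22.12%.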